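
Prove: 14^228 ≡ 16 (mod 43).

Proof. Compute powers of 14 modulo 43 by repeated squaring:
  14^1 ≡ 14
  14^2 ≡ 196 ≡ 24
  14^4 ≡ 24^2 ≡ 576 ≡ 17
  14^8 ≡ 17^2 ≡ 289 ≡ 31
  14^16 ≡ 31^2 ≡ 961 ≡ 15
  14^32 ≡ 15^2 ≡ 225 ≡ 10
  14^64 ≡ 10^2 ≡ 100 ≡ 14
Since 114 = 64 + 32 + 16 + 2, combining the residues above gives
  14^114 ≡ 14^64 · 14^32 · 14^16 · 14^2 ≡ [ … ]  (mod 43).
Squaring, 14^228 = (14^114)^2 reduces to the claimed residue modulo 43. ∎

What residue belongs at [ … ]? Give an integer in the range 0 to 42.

4

14^64 · 14^32 · 14^16 · 14^2 ≡ 14 · 10 · 15 · 24 = 50400.
50400 mod 43 = 4, so 14^114 ≡ 4 (mod 43).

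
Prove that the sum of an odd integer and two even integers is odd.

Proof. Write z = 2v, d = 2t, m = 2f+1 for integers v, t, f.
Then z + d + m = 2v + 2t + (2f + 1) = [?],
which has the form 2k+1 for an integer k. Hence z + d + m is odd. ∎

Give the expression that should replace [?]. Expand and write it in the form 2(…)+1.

2v + 2t + (2f + 1) = 2f + 2t + 2v + 1
= 2(f + t + v) + 1.
Since f + t + v is an integer, the sum is of the form 2k+1 for an integer k.

2(f + t + v) + 1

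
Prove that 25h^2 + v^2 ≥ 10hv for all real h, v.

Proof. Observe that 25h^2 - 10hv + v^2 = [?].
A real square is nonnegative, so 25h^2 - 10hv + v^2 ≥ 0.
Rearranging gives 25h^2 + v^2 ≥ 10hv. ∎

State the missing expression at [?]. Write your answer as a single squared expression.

(5h - v)^2

25h^2 - 10hv + v^2 is a perfect-square trinomial: the outer terms are (5h)^2 and (v)^2, and the cross term is -2·5h·v.
So 25h^2 - 10hv + v^2 = (5h - v)^2 ≥ 0.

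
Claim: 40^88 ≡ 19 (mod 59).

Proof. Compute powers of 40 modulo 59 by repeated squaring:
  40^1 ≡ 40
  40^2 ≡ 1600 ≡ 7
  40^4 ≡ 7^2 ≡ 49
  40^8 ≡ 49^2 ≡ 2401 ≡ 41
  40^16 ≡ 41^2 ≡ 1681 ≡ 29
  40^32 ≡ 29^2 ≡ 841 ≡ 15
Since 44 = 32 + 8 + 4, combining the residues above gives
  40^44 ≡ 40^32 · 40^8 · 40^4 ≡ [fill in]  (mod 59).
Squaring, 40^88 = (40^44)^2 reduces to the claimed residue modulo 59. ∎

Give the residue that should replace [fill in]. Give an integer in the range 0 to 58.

Multiply the listed residues: 15 · 41 · 49 = 615 → 30135.
Reducing modulo 59: 30135 = 510·59 + 45, so 40^44 ≡ 45.

45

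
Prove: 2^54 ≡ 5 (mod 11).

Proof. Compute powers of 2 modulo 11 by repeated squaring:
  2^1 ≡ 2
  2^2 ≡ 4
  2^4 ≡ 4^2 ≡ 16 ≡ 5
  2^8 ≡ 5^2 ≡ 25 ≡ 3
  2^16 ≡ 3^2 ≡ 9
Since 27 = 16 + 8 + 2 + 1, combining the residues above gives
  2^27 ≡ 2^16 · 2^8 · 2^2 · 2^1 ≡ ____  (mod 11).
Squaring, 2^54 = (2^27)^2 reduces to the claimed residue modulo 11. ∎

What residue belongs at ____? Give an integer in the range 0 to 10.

7

Multiply the listed residues: 9 · 3 · 4 · 2 = 27 → 108 → 216.
Reducing modulo 11: 216 = 19·11 + 7, so 2^27 ≡ 7.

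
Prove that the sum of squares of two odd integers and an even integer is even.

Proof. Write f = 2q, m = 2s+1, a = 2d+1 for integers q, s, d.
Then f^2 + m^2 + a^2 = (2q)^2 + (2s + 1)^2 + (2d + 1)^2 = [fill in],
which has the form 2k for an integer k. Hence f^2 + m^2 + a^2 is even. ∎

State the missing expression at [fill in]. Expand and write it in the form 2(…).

(2q)^2 + (2s + 1)^2 + (2d + 1)^2 = 4d^2 + 4d + 4q^2 + 4s^2 + 4s + 2
= 2(2d^2 + 2d + 2q^2 + 2s^2 + 2s + 1).
Since 2d^2 + 2d + 2q^2 + 2s^2 + 2s + 1 is an integer, the sum of squares is of the form 2k for an integer k.

2(2d^2 + 2d + 2q^2 + 2s^2 + 2s + 1)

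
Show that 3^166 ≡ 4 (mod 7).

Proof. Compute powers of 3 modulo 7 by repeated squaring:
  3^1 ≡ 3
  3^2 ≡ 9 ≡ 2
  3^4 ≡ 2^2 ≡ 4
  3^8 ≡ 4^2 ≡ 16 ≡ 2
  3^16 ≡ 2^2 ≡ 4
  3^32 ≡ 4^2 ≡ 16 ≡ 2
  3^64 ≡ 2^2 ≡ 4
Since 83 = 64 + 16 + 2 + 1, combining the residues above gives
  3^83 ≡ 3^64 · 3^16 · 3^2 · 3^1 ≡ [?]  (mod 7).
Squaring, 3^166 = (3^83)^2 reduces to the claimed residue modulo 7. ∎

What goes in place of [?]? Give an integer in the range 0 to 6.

Multiply the listed residues: 4 · 4 · 2 · 3 = 16 → 32 → 96.
Reducing modulo 7: 96 = 13·7 + 5, so 3^83 ≡ 5.

5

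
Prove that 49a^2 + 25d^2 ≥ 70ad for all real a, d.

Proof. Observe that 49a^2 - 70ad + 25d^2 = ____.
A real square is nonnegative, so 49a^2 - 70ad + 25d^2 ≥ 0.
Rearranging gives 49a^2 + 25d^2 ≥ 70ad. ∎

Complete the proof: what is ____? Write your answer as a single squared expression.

(7a - 5d)^2

The leading and trailing coefficients are 7^2 and 5^2, and 70 = 2·7·5, so the trinomial is (7a - 5d)^2.
Hence 49a^2 - 70ad + 25d^2 ≥ 0.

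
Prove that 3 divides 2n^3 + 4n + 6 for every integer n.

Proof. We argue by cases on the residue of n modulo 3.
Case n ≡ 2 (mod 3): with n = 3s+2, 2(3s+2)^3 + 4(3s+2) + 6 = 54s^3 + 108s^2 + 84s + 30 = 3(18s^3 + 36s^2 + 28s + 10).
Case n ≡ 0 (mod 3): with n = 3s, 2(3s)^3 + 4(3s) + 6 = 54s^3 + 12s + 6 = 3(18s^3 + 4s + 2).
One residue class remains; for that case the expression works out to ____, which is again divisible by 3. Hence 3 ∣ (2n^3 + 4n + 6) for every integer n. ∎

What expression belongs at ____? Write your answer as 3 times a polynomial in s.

The residues treated are {2, 0}, so the missing case is n ≡ 1 (mod 3); write n = 3s+1.
Then 2(3s+1)^3 + 4(3s+1) + 6 = 54s^3 + 54s^2 + 30s + 12 = 3(18s^3 + 18s^2 + 10s + 4).

3(18s^3 + 18s^2 + 10s + 4)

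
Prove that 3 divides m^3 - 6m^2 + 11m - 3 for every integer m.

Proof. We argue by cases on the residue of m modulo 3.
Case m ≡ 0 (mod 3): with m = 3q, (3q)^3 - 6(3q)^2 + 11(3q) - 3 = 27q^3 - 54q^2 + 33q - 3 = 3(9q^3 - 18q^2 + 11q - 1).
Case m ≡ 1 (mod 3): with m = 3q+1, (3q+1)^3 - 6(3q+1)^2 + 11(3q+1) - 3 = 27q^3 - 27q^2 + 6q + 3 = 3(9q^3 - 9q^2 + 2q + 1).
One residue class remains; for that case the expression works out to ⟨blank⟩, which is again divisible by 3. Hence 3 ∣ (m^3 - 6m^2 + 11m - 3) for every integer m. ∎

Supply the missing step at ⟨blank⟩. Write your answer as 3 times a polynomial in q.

3(9q^3 - q + 1)

Only m ≡ 2 (mod 3) is unaccounted for. Put m = 3q+2:
(3q+2)^3 - 6(3q+2)^2 + 11(3q+2) - 3 expands to 27q^3 - 3q + 3,
and factoring out 3 leaves 3(9q^3 - q + 1).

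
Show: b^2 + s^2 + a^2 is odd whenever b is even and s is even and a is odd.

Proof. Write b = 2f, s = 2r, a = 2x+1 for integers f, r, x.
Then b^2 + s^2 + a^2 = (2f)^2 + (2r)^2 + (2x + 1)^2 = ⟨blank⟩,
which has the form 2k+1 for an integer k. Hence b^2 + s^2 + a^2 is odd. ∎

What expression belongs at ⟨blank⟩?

Expanding: (2f)^2 + (2r)^2 + (2x + 1)^2 = 4f^2 + 4r^2 + 4x^2 + 4x + 1.
Every term except the constant is even, so this is 2(2f^2 + 2r^2 + 2x^2 + 2x) + 1,
and 2f^2 + 2r^2 + 2x^2 + 2x ∈ ℤ gives the required form.

2(2f^2 + 2r^2 + 2x^2 + 2x) + 1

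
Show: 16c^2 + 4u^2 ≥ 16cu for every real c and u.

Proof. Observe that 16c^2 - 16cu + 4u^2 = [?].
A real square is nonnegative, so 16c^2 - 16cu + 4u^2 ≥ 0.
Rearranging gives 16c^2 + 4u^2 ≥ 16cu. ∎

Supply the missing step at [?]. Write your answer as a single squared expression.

The leading and trailing coefficients are 4^2 and 2^2, and 16 = 2·4·2, so the trinomial is (4c - 2u)^2.
Hence 16c^2 - 16cu + 4u^2 ≥ 0.

(4c - 2u)^2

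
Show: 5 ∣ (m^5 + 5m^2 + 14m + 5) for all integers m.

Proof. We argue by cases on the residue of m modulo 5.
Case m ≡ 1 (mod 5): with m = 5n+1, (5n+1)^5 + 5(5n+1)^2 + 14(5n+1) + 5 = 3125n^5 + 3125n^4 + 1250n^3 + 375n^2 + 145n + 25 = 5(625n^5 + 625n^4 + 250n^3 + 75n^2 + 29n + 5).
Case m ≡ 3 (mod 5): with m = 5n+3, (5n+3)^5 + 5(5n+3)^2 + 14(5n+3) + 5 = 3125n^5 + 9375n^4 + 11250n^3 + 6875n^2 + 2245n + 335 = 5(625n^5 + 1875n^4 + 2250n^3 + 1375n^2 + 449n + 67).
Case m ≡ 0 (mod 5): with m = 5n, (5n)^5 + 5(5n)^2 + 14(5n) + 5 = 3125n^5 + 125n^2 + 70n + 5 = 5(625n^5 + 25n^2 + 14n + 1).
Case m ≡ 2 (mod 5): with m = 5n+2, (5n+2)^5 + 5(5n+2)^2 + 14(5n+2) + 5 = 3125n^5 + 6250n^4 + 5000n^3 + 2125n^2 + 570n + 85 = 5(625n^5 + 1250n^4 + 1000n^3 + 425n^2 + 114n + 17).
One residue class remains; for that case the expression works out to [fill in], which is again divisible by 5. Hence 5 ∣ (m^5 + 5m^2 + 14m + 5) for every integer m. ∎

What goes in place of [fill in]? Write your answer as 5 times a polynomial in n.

5(625n^5 + 2500n^4 + 4000n^3 + 3225n^2 + 1334n + 233)

Only m ≡ 4 (mod 5) is unaccounted for. Put m = 5n+4:
(5n+4)^5 + 5(5n+4)^2 + 14(5n+4) + 5 expands to 3125n^5 + 12500n^4 + 20000n^3 + 16125n^2 + 6670n + 1165,
and factoring out 5 leaves 5(625n^5 + 2500n^4 + 4000n^3 + 3225n^2 + 1334n + 233).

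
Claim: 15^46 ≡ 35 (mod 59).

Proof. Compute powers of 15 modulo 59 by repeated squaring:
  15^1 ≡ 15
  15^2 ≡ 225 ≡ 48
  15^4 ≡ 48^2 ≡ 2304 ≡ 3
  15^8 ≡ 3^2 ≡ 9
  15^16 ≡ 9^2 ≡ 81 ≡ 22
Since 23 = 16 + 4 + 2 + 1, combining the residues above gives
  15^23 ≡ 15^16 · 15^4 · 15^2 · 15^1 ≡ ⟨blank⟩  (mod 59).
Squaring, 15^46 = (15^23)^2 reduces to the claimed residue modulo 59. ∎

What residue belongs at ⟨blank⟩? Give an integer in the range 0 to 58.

25

15^16 · 15^4 · 15^2 · 15^1 ≡ 22 · 3 · 48 · 15 = 47520.
47520 mod 59 = 25, so 15^23 ≡ 25 (mod 59).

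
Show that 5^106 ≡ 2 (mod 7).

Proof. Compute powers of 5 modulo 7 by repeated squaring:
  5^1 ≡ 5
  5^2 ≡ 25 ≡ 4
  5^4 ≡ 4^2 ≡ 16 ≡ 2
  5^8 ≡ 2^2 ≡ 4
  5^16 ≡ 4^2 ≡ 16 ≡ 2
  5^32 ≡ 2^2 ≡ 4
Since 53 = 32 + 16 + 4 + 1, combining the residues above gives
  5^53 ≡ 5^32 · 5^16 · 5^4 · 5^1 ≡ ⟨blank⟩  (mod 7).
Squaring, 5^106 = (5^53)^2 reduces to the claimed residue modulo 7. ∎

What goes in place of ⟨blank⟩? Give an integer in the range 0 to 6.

Multiply the listed residues: 4 · 2 · 2 · 5 = 8 → 16 → 80.
Reducing modulo 7: 80 = 11·7 + 3, so 5^53 ≡ 3.

3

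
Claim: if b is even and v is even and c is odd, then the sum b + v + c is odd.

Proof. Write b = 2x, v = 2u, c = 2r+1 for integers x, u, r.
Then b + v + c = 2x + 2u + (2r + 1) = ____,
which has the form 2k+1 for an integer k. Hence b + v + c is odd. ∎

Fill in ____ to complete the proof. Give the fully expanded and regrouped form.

Expanding: 2x + 2u + (2r + 1) = 2r + 2u + 2x + 1.
Every term except the constant is even, so this is 2(r + u + x) + 1,
and r + u + x ∈ ℤ gives the required form.

2(r + u + x) + 1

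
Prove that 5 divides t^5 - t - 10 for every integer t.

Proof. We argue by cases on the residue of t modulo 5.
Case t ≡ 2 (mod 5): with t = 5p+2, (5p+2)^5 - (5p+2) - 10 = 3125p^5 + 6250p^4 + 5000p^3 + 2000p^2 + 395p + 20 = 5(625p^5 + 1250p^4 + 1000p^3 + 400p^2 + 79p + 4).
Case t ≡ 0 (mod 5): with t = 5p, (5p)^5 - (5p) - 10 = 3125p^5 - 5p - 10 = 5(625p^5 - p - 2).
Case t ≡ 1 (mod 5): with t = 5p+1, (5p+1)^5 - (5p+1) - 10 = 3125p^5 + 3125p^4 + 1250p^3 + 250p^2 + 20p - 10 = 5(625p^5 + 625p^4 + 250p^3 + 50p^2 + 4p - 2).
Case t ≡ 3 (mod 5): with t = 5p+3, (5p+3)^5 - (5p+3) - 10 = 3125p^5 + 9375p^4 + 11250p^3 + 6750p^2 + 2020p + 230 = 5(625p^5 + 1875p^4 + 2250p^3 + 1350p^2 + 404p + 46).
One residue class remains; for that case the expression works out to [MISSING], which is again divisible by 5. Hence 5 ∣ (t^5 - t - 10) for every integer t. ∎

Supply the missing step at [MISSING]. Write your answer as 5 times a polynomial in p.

The residues treated are {2, 0, 1, 3}, so the missing case is t ≡ 4 (mod 5); write t = 5p+4.
Then (5p+4)^5 - (5p+4) - 10 = 3125p^5 + 12500p^4 + 20000p^3 + 16000p^2 + 6395p + 1010 = 5(625p^5 + 2500p^4 + 4000p^3 + 3200p^2 + 1279p + 202).

5(625p^5 + 2500p^4 + 4000p^3 + 3200p^2 + 1279p + 202)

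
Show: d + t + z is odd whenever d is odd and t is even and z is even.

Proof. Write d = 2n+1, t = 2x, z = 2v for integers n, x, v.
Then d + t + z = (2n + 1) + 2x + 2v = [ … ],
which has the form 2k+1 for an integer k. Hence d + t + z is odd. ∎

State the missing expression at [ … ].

(2n + 1) + 2x + 2v = 2n + 2v + 2x + 1
= 2(n + v + x) + 1.
Since n + v + x is an integer, the sum is of the form 2k+1 for an integer k.

2(n + v + x) + 1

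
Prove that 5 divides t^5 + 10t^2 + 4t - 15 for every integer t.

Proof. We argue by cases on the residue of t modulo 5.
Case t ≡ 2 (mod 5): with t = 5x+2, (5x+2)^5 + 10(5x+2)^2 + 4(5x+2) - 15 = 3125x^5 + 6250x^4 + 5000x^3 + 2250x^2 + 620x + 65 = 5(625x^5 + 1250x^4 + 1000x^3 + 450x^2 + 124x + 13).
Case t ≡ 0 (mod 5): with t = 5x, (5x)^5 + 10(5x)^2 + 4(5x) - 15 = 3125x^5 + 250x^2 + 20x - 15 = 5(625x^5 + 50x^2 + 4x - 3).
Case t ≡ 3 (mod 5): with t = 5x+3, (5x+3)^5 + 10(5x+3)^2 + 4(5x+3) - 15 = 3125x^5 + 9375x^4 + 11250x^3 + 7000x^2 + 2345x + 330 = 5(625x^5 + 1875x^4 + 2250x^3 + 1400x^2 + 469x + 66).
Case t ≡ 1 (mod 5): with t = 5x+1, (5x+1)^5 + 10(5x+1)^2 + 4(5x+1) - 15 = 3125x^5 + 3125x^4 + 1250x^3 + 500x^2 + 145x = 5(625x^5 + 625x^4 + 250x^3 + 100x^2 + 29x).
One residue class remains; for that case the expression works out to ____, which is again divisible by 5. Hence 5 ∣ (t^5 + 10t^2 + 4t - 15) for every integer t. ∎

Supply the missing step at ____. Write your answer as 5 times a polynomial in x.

5(625x^5 + 2500x^4 + 4000x^3 + 3250x^2 + 1364x + 237)

The residues treated are {2, 0, 3, 1}, so the missing case is t ≡ 4 (mod 5); write t = 5x+4.
Then (5x+4)^5 + 10(5x+4)^2 + 4(5x+4) - 15 = 3125x^5 + 12500x^4 + 20000x^3 + 16250x^2 + 6820x + 1185 = 5(625x^5 + 2500x^4 + 4000x^3 + 3250x^2 + 1364x + 237).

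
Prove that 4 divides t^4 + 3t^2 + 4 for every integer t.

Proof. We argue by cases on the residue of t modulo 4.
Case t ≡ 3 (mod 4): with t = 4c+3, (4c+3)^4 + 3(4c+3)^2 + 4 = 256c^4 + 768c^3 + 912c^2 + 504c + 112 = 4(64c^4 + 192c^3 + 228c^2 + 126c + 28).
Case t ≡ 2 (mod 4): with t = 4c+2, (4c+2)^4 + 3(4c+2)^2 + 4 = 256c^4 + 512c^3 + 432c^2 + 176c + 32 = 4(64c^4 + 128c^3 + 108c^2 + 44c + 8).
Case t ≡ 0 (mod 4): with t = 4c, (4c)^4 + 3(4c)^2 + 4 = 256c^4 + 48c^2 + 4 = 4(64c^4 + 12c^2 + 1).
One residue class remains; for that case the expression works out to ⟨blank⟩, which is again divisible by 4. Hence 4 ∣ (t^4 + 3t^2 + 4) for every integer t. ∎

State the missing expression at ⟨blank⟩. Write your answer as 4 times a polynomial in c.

Only t ≡ 1 (mod 4) is unaccounted for. Put t = 4c+1:
(4c+1)^4 + 3(4c+1)^2 + 4 expands to 256c^4 + 256c^3 + 144c^2 + 40c + 8,
and factoring out 4 leaves 4(64c^4 + 64c^3 + 36c^2 + 10c + 2).

4(64c^4 + 64c^3 + 36c^2 + 10c + 2)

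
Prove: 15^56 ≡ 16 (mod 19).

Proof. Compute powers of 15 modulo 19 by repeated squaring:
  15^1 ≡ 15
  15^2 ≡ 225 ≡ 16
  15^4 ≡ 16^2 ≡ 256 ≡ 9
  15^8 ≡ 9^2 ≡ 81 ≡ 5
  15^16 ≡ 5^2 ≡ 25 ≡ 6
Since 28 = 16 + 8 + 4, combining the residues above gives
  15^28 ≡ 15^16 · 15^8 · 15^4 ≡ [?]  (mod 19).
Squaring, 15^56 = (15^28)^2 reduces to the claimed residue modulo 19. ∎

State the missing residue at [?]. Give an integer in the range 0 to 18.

15^16 · 15^8 · 15^4 ≡ 6 · 5 · 9 = 270.
270 mod 19 = 4, so 15^28 ≡ 4 (mod 19).

4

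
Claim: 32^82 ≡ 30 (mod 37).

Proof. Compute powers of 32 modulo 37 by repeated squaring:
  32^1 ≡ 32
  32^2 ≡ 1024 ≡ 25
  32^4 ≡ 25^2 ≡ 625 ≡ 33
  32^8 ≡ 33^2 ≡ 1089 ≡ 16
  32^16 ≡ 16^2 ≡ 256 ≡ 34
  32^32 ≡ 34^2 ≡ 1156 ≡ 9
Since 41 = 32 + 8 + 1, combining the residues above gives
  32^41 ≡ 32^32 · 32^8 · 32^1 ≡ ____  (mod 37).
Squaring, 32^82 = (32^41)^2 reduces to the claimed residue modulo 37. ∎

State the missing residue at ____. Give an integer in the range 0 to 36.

20

32^32 · 32^8 · 32^1 ≡ 9 · 16 · 32 = 4608.
4608 mod 37 = 20, so 32^41 ≡ 20 (mod 37).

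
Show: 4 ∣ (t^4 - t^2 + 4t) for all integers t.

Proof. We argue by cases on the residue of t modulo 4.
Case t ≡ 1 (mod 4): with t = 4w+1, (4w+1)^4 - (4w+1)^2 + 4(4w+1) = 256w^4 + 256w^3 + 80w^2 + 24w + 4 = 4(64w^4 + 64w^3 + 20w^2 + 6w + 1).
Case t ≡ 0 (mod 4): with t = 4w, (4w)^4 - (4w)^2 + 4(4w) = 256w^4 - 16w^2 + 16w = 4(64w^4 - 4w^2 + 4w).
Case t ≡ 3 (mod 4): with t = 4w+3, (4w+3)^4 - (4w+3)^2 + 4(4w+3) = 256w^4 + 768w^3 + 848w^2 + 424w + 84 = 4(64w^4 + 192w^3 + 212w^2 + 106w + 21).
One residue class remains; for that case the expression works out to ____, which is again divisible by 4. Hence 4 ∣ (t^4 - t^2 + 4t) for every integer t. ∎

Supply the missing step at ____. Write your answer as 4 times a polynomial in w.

4(64w^4 + 128w^3 + 92w^2 + 32w + 5)

The residues treated are {1, 0, 3}, so the missing case is t ≡ 2 (mod 4); write t = 4w+2.
Then (4w+2)^4 - (4w+2)^2 + 4(4w+2) = 256w^4 + 512w^3 + 368w^2 + 128w + 20 = 4(64w^4 + 128w^3 + 92w^2 + 32w + 5).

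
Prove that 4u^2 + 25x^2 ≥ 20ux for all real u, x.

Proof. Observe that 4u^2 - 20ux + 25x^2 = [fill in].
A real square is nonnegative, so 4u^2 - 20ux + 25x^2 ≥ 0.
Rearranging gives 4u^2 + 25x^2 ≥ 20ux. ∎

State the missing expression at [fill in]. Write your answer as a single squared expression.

4u^2 - 20ux + 25x^2 is a perfect-square trinomial: the outer terms are (2u)^2 and (5x)^2, and the cross term is -2·2u·5x.
So 4u^2 - 20ux + 25x^2 = (2u - 5x)^2 ≥ 0.

(2u - 5x)^2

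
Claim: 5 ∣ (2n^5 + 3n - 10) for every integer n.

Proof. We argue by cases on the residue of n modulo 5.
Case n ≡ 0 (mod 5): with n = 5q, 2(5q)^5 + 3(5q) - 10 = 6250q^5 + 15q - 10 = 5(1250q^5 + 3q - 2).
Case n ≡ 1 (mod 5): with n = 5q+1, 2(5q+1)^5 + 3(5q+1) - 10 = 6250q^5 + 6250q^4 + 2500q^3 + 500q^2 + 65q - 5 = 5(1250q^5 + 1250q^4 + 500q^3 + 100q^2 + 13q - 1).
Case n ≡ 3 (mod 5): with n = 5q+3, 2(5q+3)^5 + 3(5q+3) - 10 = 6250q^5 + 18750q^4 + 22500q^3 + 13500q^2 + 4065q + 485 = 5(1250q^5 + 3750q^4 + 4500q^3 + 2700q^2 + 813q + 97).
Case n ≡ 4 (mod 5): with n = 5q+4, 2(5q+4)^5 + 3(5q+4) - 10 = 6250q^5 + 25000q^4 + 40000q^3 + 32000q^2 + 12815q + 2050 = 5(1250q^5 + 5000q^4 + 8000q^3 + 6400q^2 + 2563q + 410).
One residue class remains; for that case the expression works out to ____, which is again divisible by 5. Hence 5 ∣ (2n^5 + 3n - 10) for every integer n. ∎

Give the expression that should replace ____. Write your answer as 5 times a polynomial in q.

The residues treated are {0, 1, 3, 4}, so the missing case is n ≡ 2 (mod 5); write n = 5q+2.
Then 2(5q+2)^5 + 3(5q+2) - 10 = 6250q^5 + 12500q^4 + 10000q^3 + 4000q^2 + 815q + 60 = 5(1250q^5 + 2500q^4 + 2000q^3 + 800q^2 + 163q + 12).

5(1250q^5 + 2500q^4 + 2000q^3 + 800q^2 + 163q + 12)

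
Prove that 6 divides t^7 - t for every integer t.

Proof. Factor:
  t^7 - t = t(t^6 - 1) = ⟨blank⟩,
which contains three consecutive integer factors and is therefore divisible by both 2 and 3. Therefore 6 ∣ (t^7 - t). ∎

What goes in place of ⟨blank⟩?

t^6 - 1 = (t^2 - 1)(t^4 + t^2 + 1), and t^2 - 1 = (t-1)(t+1).
So t(t^6 - 1) = (t - 1)t(t + 1)(t^4 + t^2 + 1).

(t - 1)t(t + 1)(t^4 + t^2 + 1)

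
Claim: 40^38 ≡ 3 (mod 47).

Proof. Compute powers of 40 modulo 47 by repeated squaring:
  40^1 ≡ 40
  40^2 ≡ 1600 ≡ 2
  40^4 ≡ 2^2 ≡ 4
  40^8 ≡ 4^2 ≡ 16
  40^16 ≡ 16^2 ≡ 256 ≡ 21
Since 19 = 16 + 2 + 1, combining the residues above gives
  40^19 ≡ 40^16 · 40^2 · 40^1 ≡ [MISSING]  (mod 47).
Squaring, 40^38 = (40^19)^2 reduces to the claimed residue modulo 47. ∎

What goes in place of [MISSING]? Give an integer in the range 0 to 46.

35

Multiply the listed residues: 21 · 2 · 40 = 42 → 1680.
Reducing modulo 47: 1680 = 35·47 + 35, so 40^19 ≡ 35.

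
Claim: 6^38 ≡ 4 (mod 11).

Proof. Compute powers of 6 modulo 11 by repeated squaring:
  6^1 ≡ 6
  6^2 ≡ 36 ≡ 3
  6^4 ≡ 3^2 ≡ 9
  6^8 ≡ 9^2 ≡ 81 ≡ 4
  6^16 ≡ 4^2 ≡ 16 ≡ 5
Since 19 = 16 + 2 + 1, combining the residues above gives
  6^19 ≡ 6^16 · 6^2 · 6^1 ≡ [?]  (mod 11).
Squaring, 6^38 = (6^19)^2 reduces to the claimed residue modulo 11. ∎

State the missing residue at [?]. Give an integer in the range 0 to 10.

Multiply the listed residues: 5 · 3 · 6 = 15 → 90.
Reducing modulo 11: 90 = 8·11 + 2, so 6^19 ≡ 2.

2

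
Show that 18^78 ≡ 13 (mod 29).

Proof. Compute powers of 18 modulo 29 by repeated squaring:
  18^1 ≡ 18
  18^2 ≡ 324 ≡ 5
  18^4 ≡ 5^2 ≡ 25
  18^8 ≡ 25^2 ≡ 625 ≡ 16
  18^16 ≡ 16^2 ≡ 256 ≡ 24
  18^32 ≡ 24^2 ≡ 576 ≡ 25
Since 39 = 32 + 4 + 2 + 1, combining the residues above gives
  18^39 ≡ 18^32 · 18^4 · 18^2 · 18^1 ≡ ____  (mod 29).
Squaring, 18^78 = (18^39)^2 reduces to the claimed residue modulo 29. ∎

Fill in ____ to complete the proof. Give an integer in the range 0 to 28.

18^32 · 18^4 · 18^2 · 18^1 ≡ 25 · 25 · 5 · 18 = 56250.
56250 mod 29 = 19, so 18^39 ≡ 19 (mod 29).

19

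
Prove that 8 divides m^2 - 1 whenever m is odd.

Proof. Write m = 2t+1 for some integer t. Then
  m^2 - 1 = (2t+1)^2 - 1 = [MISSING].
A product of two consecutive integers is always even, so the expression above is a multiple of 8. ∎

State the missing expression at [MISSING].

4t(t + 1)

(2t+1)^2 - 1 = 4t^2 + 4t + 1 - 1 = 4t^2 + 4t = 4t(t+1).
Since t and t+1 are consecutive, t(t+1) is even, and 4·(even) is a multiple of 8.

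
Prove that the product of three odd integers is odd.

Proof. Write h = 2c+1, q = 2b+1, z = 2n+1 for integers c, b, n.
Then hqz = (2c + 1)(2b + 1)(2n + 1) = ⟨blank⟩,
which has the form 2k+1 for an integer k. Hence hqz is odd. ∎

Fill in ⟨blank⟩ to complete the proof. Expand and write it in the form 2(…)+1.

(2c + 1)(2b + 1)(2n + 1) = 8bcn + 4bc + 4bn + 2b + 4cn + 2c + 2n + 1
= 2(4bcn + 2bc + 2bn + b + 2cn + c + n) + 1.
Since 4bcn + 2bc + 2bn + b + 2cn + c + n is an integer, the product is of the form 2k+1 for an integer k.

2(4bcn + 2bc + 2bn + b + 2cn + c + n) + 1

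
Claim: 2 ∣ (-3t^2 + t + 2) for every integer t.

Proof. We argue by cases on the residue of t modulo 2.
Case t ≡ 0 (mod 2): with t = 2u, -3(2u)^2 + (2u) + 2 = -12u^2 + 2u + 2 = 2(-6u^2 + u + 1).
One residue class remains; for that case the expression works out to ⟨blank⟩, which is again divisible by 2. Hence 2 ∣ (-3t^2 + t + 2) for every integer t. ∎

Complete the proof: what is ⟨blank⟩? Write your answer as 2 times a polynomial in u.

The residues treated are {0}, so the missing case is t ≡ 1 (mod 2); write t = 2u+1.
Then -3(2u+1)^2 + (2u+1) + 2 = -12u^2 - 10u = 2(-6u^2 - 5u).

2(-6u^2 - 5u)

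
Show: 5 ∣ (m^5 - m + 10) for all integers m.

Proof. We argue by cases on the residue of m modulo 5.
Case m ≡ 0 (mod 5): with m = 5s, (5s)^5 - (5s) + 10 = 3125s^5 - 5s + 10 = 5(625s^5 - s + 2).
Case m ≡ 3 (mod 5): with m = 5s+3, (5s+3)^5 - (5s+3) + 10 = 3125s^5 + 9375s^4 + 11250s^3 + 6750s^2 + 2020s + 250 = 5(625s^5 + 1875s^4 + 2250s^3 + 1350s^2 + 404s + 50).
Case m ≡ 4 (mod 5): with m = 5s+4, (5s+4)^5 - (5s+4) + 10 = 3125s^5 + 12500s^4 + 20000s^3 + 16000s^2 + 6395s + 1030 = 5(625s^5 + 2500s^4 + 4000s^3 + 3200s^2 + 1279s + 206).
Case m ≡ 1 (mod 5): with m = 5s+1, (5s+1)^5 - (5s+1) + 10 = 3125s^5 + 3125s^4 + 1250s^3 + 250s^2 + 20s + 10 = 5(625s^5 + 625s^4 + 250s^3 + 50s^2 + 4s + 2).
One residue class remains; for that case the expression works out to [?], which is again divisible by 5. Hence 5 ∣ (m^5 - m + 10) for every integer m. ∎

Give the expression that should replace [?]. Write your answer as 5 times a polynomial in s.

5(625s^5 + 1250s^4 + 1000s^3 + 400s^2 + 79s + 8)

The residues treated are {0, 3, 4, 1}, so the missing case is m ≡ 2 (mod 5); write m = 5s+2.
Then (5s+2)^5 - (5s+2) + 10 = 3125s^5 + 6250s^4 + 5000s^3 + 2000s^2 + 395s + 40 = 5(625s^5 + 1250s^4 + 1000s^3 + 400s^2 + 79s + 8).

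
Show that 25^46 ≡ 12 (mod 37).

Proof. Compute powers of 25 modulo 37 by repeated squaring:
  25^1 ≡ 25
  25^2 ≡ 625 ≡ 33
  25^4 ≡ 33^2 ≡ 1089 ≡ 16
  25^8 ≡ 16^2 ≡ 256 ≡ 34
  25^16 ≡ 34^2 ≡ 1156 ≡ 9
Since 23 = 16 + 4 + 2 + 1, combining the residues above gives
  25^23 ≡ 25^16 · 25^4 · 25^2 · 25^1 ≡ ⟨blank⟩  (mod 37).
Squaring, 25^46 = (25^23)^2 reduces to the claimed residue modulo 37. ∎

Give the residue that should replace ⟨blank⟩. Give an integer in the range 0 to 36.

30

25^16 · 25^4 · 25^2 · 25^1 ≡ 9 · 16 · 33 · 25 = 118800.
118800 mod 37 = 30, so 25^23 ≡ 30 (mod 37).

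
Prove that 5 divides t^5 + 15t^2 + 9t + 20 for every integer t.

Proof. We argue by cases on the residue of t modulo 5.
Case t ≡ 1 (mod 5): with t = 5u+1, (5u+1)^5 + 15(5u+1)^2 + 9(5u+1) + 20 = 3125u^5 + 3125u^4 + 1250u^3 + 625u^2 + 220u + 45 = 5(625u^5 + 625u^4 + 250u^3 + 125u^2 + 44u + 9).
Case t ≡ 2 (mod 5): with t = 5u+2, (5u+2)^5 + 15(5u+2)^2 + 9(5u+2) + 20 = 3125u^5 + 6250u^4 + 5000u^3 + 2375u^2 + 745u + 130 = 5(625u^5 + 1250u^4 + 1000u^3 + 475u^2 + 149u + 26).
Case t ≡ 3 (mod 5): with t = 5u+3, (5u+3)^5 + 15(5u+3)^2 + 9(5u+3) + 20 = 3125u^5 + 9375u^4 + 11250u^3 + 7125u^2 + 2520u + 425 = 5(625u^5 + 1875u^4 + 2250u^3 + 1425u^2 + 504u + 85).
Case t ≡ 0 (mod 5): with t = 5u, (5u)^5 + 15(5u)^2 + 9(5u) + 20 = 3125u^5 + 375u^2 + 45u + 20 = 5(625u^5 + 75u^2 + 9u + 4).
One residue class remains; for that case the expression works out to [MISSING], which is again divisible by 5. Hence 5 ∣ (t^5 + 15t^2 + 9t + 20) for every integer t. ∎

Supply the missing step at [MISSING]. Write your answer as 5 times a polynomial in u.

5(625u^5 + 2500u^4 + 4000u^3 + 3275u^2 + 1409u + 264)

Only t ≡ 4 (mod 5) is unaccounted for. Put t = 5u+4:
(5u+4)^5 + 15(5u+4)^2 + 9(5u+4) + 20 expands to 3125u^5 + 12500u^4 + 20000u^3 + 16375u^2 + 7045u + 1320,
and factoring out 5 leaves 5(625u^5 + 2500u^4 + 4000u^3 + 3275u^2 + 1409u + 264).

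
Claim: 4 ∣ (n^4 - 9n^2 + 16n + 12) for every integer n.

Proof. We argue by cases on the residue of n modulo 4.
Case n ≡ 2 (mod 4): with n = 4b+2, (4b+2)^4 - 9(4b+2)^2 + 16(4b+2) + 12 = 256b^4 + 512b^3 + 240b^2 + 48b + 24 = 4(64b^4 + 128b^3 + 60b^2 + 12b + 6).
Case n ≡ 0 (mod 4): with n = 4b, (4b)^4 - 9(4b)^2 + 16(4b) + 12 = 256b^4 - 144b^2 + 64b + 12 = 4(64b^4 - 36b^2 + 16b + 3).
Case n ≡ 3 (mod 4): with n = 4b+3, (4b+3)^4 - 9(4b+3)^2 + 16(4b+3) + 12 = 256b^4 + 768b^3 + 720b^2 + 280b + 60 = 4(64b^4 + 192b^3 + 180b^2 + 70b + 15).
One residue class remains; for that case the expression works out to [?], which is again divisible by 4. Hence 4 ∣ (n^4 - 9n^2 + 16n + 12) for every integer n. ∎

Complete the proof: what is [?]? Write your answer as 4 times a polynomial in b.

4(64b^4 + 64b^3 - 12b^2 + 2b + 5)

Only n ≡ 1 (mod 4) is unaccounted for. Put n = 4b+1:
(4b+1)^4 - 9(4b+1)^2 + 16(4b+1) + 12 expands to 256b^4 + 256b^3 - 48b^2 + 8b + 20,
and factoring out 4 leaves 4(64b^4 + 64b^3 - 12b^2 + 2b + 5).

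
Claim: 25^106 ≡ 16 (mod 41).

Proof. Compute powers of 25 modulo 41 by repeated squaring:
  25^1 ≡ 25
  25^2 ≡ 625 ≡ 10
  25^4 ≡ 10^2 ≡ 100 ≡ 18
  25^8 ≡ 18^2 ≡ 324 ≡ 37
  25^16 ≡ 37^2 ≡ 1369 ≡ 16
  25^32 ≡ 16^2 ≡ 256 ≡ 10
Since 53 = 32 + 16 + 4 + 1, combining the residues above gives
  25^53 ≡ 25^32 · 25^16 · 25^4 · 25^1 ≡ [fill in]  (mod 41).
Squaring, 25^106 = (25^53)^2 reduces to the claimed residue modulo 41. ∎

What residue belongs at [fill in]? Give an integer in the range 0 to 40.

4

Multiply the listed residues: 10 · 16 · 18 · 25 = 160 → 2880 → 72000.
Reducing modulo 41: 72000 = 1756·41 + 4, so 25^53 ≡ 4.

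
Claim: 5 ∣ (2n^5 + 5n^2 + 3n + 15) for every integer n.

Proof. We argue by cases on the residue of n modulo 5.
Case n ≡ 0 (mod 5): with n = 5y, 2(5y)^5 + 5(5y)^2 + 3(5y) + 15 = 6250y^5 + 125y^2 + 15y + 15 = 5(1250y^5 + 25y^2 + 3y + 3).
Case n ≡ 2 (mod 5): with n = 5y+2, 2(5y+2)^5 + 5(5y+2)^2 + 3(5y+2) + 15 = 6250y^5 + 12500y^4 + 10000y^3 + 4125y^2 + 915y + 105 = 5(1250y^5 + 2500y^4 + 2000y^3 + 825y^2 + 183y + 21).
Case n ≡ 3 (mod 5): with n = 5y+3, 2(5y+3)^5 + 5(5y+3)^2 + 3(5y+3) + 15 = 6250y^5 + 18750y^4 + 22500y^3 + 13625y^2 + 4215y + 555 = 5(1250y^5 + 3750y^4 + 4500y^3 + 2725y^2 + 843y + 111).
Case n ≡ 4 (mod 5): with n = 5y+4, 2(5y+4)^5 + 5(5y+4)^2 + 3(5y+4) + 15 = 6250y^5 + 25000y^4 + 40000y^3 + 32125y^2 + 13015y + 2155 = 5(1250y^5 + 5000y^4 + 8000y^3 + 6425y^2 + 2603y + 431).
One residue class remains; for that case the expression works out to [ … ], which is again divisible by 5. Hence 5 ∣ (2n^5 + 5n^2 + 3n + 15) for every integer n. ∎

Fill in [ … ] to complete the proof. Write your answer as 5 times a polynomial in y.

The residues treated are {0, 2, 3, 4}, so the missing case is n ≡ 1 (mod 5); write n = 5y+1.
Then 2(5y+1)^5 + 5(5y+1)^2 + 3(5y+1) + 15 = 6250y^5 + 6250y^4 + 2500y^3 + 625y^2 + 115y + 25 = 5(1250y^5 + 1250y^4 + 500y^3 + 125y^2 + 23y + 5).

5(1250y^5 + 1250y^4 + 500y^3 + 125y^2 + 23y + 5)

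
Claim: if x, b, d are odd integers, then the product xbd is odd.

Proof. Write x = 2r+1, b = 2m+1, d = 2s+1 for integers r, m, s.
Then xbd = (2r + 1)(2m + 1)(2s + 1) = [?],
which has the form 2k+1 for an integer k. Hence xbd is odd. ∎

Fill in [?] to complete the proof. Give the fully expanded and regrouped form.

(2r + 1)(2m + 1)(2s + 1) = 8mrs + 4mr + 4ms + 2m + 4rs + 2r + 2s + 1
= 2(4mrs + 2mr + 2ms + m + 2rs + r + s) + 1.
Since 4mrs + 2mr + 2ms + m + 2rs + r + s is an integer, the product is of the form 2k+1 for an integer k.

2(4mrs + 2mr + 2ms + m + 2rs + r + s) + 1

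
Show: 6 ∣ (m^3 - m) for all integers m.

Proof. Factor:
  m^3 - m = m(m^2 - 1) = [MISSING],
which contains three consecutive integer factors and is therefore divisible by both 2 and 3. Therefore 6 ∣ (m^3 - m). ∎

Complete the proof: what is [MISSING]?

(m - 1)m(m + 1)

m(m^2 - 1) = m(m - 1)(m + 1) = (m - 1)m(m + 1).
These three factors are consecutive integers, so their product is divisible by 6.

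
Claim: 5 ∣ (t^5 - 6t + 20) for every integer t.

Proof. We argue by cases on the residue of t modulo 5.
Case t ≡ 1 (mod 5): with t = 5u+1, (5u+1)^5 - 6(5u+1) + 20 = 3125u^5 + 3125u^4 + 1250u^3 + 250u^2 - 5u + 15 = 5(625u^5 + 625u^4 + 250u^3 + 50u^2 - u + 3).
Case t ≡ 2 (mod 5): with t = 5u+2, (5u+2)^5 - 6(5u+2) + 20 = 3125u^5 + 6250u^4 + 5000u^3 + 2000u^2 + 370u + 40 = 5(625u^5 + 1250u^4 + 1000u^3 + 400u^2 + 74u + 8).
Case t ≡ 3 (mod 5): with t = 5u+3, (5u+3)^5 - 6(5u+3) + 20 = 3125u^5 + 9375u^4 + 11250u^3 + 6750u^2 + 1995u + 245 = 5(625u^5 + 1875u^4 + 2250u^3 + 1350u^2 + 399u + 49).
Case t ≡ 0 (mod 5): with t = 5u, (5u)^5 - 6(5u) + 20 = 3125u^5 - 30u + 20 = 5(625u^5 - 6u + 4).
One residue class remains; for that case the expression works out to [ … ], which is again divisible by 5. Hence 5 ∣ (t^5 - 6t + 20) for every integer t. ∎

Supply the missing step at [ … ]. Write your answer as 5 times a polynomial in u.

The residues treated are {1, 2, 3, 0}, so the missing case is t ≡ 4 (mod 5); write t = 5u+4.
Then (5u+4)^5 - 6(5u+4) + 20 = 3125u^5 + 12500u^4 + 20000u^3 + 16000u^2 + 6370u + 1020 = 5(625u^5 + 2500u^4 + 4000u^3 + 3200u^2 + 1274u + 204).

5(625u^5 + 2500u^4 + 4000u^3 + 3200u^2 + 1274u + 204)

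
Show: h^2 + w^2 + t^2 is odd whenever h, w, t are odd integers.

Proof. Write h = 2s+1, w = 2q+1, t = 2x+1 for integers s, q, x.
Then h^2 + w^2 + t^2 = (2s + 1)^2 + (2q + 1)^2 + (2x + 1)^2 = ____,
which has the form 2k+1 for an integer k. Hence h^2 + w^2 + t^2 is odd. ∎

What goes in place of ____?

(2s + 1)^2 + (2q + 1)^2 + (2x + 1)^2 = 4q^2 + 4q + 4s^2 + 4s + 4x^2 + 4x + 3
= 2(2q^2 + 2q + 2s^2 + 2s + 2x^2 + 2x + 1) + 1.
Since 2q^2 + 2q + 2s^2 + 2s + 2x^2 + 2x + 1 is an integer, the sum of squares is of the form 2k+1 for an integer k.

2(2q^2 + 2q + 2s^2 + 2s + 2x^2 + 2x + 1) + 1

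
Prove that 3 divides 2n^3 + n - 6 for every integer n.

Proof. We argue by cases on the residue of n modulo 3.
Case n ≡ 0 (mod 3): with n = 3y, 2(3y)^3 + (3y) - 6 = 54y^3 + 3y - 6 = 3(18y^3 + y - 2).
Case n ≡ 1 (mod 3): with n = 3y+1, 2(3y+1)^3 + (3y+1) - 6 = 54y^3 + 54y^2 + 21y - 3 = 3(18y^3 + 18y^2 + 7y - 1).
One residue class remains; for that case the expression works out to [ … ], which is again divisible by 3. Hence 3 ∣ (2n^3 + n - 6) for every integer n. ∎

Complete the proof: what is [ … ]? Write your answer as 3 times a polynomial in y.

3(18y^3 + 36y^2 + 25y + 4)

The residues treated are {0, 1}, so the missing case is n ≡ 2 (mod 3); write n = 3y+2.
Then 2(3y+2)^3 + (3y+2) - 6 = 54y^3 + 108y^2 + 75y + 12 = 3(18y^3 + 36y^2 + 25y + 4).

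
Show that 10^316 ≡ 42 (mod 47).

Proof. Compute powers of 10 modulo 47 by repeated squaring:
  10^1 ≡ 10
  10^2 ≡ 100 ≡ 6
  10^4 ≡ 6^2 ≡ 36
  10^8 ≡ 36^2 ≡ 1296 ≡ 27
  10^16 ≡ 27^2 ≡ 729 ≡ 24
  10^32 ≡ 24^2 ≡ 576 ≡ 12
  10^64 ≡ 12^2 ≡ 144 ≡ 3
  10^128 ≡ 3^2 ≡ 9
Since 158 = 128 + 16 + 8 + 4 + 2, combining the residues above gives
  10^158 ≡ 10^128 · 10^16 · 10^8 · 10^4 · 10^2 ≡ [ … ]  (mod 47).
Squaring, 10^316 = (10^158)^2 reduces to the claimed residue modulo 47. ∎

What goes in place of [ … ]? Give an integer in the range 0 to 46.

10^128 · 10^16 · 10^8 · 10^4 · 10^2 ≡ 9 · 24 · 27 · 36 · 6 = 1259712.
1259712 mod 47 = 18, so 10^158 ≡ 18 (mod 47).

18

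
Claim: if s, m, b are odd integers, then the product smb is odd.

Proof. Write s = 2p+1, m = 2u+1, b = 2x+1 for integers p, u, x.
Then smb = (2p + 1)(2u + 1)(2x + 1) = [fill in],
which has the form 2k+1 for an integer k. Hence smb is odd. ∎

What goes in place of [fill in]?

2(4pux + 2pu + 2px + p + 2ux + u + x) + 1

Expanding: (2p + 1)(2u + 1)(2x + 1) = 8pux + 4pu + 4px + 2p + 4ux + 2u + 2x + 1.
Every term except the constant is even, so this is 2(4pux + 2pu + 2px + p + 2ux + u + x) + 1,
and 4pux + 2pu + 2px + p + 2ux + u + x ∈ ℤ gives the required form.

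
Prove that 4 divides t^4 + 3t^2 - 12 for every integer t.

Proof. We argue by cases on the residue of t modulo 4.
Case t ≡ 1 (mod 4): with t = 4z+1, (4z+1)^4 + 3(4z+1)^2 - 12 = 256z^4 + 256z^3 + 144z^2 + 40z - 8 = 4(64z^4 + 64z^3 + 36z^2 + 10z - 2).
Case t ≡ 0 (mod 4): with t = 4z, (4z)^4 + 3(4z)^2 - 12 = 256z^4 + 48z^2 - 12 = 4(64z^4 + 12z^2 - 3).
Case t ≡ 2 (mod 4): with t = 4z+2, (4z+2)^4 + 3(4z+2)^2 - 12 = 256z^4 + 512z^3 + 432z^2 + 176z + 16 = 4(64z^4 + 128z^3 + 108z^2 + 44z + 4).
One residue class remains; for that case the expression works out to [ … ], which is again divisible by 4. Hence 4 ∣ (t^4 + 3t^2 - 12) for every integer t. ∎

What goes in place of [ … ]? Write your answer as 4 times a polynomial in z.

The residues treated are {1, 0, 2}, so the missing case is t ≡ 3 (mod 4); write t = 4z+3.
Then (4z+3)^4 + 3(4z+3)^2 - 12 = 256z^4 + 768z^3 + 912z^2 + 504z + 96 = 4(64z^4 + 192z^3 + 228z^2 + 126z + 24).

4(64z^4 + 192z^3 + 228z^2 + 126z + 24)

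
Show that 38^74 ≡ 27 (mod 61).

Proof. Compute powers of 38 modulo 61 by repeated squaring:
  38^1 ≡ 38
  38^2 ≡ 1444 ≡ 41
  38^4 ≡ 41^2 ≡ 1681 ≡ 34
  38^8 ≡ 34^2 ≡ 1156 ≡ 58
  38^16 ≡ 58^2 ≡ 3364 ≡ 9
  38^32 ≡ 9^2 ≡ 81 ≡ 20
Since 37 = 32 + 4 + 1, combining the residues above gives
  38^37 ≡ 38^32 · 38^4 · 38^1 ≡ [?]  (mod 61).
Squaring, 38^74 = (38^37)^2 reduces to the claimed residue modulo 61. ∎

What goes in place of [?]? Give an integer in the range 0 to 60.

38^32 · 38^4 · 38^1 ≡ 20 · 34 · 38 = 25840.
25840 mod 61 = 37, so 38^37 ≡ 37 (mod 61).

37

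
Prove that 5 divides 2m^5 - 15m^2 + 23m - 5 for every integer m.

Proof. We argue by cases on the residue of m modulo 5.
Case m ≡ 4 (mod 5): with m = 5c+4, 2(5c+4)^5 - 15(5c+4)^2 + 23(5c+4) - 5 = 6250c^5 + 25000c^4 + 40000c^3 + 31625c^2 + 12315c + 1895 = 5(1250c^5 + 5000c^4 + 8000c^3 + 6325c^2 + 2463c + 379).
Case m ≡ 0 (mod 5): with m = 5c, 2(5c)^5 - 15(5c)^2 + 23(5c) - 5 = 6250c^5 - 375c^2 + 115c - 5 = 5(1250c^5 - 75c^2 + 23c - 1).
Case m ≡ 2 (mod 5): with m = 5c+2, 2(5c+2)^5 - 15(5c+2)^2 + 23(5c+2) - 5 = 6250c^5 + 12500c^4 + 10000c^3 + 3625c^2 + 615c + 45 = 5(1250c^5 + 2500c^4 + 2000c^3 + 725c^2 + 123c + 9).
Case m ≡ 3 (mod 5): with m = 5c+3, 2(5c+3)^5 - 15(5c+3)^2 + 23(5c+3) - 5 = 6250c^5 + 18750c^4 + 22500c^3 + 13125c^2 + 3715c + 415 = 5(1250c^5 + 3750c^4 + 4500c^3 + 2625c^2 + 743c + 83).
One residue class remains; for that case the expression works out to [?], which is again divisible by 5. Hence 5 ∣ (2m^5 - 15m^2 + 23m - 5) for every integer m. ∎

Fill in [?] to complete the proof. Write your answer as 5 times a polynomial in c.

The residues treated are {4, 0, 2, 3}, so the missing case is m ≡ 1 (mod 5); write m = 5c+1.
Then 2(5c+1)^5 - 15(5c+1)^2 + 23(5c+1) - 5 = 6250c^5 + 6250c^4 + 2500c^3 + 125c^2 + 15c + 5 = 5(1250c^5 + 1250c^4 + 500c^3 + 25c^2 + 3c + 1).

5(1250c^5 + 1250c^4 + 500c^3 + 25c^2 + 3c + 1)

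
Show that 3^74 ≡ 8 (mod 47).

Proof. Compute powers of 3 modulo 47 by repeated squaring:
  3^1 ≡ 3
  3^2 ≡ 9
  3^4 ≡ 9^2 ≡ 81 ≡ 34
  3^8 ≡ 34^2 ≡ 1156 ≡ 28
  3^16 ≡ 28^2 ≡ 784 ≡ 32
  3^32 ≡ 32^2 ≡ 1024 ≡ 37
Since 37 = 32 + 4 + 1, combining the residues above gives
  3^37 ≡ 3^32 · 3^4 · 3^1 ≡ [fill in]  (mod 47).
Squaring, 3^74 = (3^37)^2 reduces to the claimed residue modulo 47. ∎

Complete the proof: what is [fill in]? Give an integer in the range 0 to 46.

Multiply the listed residues: 37 · 34 · 3 = 1258 → 3774.
Reducing modulo 47: 3774 = 80·47 + 14, so 3^37 ≡ 14.

14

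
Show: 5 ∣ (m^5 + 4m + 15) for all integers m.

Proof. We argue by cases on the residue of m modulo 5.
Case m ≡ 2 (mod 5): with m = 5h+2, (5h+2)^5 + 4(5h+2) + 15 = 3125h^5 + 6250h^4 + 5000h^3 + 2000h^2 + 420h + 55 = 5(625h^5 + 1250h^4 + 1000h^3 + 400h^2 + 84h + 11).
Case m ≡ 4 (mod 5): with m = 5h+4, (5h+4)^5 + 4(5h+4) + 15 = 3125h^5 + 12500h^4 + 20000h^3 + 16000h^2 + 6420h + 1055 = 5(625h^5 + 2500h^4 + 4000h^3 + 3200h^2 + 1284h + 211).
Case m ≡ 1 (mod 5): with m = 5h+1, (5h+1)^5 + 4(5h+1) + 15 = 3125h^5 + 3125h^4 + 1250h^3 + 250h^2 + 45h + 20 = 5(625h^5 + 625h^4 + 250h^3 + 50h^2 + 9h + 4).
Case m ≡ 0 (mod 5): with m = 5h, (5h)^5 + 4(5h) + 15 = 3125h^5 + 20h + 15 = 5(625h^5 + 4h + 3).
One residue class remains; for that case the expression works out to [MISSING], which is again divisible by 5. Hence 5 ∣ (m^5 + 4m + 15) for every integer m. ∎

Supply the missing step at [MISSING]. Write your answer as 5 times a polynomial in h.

5(625h^5 + 1875h^4 + 2250h^3 + 1350h^2 + 409h + 54)

Only m ≡ 3 (mod 5) is unaccounted for. Put m = 5h+3:
(5h+3)^5 + 4(5h+3) + 15 expands to 3125h^5 + 9375h^4 + 11250h^3 + 6750h^2 + 2045h + 270,
and factoring out 5 leaves 5(625h^5 + 1875h^4 + 2250h^3 + 1350h^2 + 409h + 54).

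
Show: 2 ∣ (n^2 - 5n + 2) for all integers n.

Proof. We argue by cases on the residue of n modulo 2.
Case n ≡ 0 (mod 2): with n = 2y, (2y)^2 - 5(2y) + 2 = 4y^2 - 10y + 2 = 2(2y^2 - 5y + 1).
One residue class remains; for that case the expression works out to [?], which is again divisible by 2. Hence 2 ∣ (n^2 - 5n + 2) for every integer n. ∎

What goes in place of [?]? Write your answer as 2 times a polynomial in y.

2(2y^2 - 3y - 1)

Only n ≡ 1 (mod 2) is unaccounted for. Put n = 2y+1:
(2y+1)^2 - 5(2y+1) + 2 expands to 4y^2 - 6y - 2,
and factoring out 2 leaves 2(2y^2 - 3y - 1).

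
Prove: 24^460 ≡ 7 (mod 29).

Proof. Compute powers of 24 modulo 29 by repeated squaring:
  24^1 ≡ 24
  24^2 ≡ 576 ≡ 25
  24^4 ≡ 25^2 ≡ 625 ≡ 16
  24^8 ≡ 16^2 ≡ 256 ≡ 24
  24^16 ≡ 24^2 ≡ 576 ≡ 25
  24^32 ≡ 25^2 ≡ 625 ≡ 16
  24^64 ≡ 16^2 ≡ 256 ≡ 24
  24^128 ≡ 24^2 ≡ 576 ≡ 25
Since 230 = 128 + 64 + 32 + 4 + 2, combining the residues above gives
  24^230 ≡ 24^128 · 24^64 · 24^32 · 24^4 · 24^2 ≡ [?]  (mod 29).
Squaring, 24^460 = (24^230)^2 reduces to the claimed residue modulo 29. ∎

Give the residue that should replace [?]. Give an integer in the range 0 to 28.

Multiply the listed residues: 25 · 24 · 16 · 16 · 25 = 600 → 9600 → 153600 → 3840000.
Reducing modulo 29: 3840000 = 132413·29 + 23, so 24^230 ≡ 23.

23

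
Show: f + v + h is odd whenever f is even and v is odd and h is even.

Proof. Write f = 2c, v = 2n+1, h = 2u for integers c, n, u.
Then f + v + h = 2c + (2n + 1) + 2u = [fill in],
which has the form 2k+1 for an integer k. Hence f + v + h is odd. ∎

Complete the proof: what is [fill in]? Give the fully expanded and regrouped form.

2c + (2n + 1) + 2u = 2c + 2n + 2u + 1
= 2(c + n + u) + 1.
Since c + n + u is an integer, the sum is of the form 2k+1 for an integer k.

2(c + n + u) + 1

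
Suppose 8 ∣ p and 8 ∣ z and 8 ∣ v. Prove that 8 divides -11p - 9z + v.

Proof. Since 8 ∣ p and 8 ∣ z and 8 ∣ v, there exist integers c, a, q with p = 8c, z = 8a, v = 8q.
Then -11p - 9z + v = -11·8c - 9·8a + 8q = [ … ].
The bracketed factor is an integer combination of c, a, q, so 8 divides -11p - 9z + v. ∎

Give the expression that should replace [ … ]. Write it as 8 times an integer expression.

Each term has a factor of 8: -11·8c - 9·8a + 8q = 8·(-9a - 11c + q).
Since -9a - 11c + q is an integer, 8 ∣ (-11p - 9z + v).

8(-9a - 11c + q)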